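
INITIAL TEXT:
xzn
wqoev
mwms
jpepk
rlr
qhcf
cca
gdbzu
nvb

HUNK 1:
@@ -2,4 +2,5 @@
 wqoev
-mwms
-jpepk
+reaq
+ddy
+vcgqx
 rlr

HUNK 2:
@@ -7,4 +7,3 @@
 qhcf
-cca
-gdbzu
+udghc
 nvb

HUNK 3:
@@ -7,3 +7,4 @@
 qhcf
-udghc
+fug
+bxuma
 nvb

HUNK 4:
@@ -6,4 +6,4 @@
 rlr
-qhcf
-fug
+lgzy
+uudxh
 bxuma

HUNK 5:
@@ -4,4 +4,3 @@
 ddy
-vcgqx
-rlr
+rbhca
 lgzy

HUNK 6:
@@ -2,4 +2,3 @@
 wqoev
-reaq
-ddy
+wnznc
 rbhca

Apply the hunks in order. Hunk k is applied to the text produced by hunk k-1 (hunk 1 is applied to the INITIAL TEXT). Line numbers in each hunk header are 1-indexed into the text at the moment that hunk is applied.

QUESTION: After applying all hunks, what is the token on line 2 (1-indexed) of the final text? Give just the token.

Answer: wqoev

Derivation:
Hunk 1: at line 2 remove [mwms,jpepk] add [reaq,ddy,vcgqx] -> 10 lines: xzn wqoev reaq ddy vcgqx rlr qhcf cca gdbzu nvb
Hunk 2: at line 7 remove [cca,gdbzu] add [udghc] -> 9 lines: xzn wqoev reaq ddy vcgqx rlr qhcf udghc nvb
Hunk 3: at line 7 remove [udghc] add [fug,bxuma] -> 10 lines: xzn wqoev reaq ddy vcgqx rlr qhcf fug bxuma nvb
Hunk 4: at line 6 remove [qhcf,fug] add [lgzy,uudxh] -> 10 lines: xzn wqoev reaq ddy vcgqx rlr lgzy uudxh bxuma nvb
Hunk 5: at line 4 remove [vcgqx,rlr] add [rbhca] -> 9 lines: xzn wqoev reaq ddy rbhca lgzy uudxh bxuma nvb
Hunk 6: at line 2 remove [reaq,ddy] add [wnznc] -> 8 lines: xzn wqoev wnznc rbhca lgzy uudxh bxuma nvb
Final line 2: wqoev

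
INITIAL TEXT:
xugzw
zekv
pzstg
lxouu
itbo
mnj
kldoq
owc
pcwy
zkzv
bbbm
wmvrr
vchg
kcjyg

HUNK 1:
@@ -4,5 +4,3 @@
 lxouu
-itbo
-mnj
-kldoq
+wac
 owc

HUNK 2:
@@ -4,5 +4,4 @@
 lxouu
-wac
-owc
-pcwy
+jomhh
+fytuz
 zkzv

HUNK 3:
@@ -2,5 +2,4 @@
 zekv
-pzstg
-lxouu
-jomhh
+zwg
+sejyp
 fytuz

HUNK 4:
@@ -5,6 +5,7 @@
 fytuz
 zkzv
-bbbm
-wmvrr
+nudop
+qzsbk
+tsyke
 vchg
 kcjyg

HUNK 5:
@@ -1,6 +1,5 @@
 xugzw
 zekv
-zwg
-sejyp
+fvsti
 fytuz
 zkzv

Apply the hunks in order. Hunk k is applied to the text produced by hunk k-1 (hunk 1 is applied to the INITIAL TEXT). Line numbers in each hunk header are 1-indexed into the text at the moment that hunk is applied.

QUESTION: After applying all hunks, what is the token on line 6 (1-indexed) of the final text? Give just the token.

Hunk 1: at line 4 remove [itbo,mnj,kldoq] add [wac] -> 12 lines: xugzw zekv pzstg lxouu wac owc pcwy zkzv bbbm wmvrr vchg kcjyg
Hunk 2: at line 4 remove [wac,owc,pcwy] add [jomhh,fytuz] -> 11 lines: xugzw zekv pzstg lxouu jomhh fytuz zkzv bbbm wmvrr vchg kcjyg
Hunk 3: at line 2 remove [pzstg,lxouu,jomhh] add [zwg,sejyp] -> 10 lines: xugzw zekv zwg sejyp fytuz zkzv bbbm wmvrr vchg kcjyg
Hunk 4: at line 5 remove [bbbm,wmvrr] add [nudop,qzsbk,tsyke] -> 11 lines: xugzw zekv zwg sejyp fytuz zkzv nudop qzsbk tsyke vchg kcjyg
Hunk 5: at line 1 remove [zwg,sejyp] add [fvsti] -> 10 lines: xugzw zekv fvsti fytuz zkzv nudop qzsbk tsyke vchg kcjyg
Final line 6: nudop

Answer: nudop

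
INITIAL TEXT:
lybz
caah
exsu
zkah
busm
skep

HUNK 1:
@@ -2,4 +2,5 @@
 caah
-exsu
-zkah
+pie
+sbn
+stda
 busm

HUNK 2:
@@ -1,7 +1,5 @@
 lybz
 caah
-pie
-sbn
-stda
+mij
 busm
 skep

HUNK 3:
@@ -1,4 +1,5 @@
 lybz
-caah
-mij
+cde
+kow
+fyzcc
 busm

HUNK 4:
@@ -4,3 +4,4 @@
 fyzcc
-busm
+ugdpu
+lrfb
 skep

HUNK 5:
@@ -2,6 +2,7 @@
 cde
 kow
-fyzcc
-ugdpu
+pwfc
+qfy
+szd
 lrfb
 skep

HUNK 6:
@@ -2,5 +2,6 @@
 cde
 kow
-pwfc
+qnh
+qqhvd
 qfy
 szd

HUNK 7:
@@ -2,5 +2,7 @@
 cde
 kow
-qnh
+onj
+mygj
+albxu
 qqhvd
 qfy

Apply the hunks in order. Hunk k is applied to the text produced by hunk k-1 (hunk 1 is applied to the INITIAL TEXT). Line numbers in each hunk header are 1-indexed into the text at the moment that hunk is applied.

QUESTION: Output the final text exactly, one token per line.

Answer: lybz
cde
kow
onj
mygj
albxu
qqhvd
qfy
szd
lrfb
skep

Derivation:
Hunk 1: at line 2 remove [exsu,zkah] add [pie,sbn,stda] -> 7 lines: lybz caah pie sbn stda busm skep
Hunk 2: at line 1 remove [pie,sbn,stda] add [mij] -> 5 lines: lybz caah mij busm skep
Hunk 3: at line 1 remove [caah,mij] add [cde,kow,fyzcc] -> 6 lines: lybz cde kow fyzcc busm skep
Hunk 4: at line 4 remove [busm] add [ugdpu,lrfb] -> 7 lines: lybz cde kow fyzcc ugdpu lrfb skep
Hunk 5: at line 2 remove [fyzcc,ugdpu] add [pwfc,qfy,szd] -> 8 lines: lybz cde kow pwfc qfy szd lrfb skep
Hunk 6: at line 2 remove [pwfc] add [qnh,qqhvd] -> 9 lines: lybz cde kow qnh qqhvd qfy szd lrfb skep
Hunk 7: at line 2 remove [qnh] add [onj,mygj,albxu] -> 11 lines: lybz cde kow onj mygj albxu qqhvd qfy szd lrfb skep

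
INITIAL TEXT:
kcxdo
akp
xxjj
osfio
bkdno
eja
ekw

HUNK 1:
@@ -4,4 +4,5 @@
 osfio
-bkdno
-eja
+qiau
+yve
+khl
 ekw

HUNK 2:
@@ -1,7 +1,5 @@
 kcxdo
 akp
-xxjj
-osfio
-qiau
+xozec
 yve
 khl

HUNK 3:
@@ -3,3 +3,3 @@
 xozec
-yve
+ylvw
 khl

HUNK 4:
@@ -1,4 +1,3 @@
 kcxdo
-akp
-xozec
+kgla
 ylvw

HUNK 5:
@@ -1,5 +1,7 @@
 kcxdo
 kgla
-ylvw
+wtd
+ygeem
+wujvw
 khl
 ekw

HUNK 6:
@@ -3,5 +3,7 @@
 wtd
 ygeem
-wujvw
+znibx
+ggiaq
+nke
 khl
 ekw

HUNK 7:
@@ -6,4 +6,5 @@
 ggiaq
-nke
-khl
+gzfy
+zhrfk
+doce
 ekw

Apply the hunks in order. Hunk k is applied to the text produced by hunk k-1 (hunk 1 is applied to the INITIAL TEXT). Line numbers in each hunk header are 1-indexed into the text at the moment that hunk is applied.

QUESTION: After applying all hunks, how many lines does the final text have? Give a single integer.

Hunk 1: at line 4 remove [bkdno,eja] add [qiau,yve,khl] -> 8 lines: kcxdo akp xxjj osfio qiau yve khl ekw
Hunk 2: at line 1 remove [xxjj,osfio,qiau] add [xozec] -> 6 lines: kcxdo akp xozec yve khl ekw
Hunk 3: at line 3 remove [yve] add [ylvw] -> 6 lines: kcxdo akp xozec ylvw khl ekw
Hunk 4: at line 1 remove [akp,xozec] add [kgla] -> 5 lines: kcxdo kgla ylvw khl ekw
Hunk 5: at line 1 remove [ylvw] add [wtd,ygeem,wujvw] -> 7 lines: kcxdo kgla wtd ygeem wujvw khl ekw
Hunk 6: at line 3 remove [wujvw] add [znibx,ggiaq,nke] -> 9 lines: kcxdo kgla wtd ygeem znibx ggiaq nke khl ekw
Hunk 7: at line 6 remove [nke,khl] add [gzfy,zhrfk,doce] -> 10 lines: kcxdo kgla wtd ygeem znibx ggiaq gzfy zhrfk doce ekw
Final line count: 10

Answer: 10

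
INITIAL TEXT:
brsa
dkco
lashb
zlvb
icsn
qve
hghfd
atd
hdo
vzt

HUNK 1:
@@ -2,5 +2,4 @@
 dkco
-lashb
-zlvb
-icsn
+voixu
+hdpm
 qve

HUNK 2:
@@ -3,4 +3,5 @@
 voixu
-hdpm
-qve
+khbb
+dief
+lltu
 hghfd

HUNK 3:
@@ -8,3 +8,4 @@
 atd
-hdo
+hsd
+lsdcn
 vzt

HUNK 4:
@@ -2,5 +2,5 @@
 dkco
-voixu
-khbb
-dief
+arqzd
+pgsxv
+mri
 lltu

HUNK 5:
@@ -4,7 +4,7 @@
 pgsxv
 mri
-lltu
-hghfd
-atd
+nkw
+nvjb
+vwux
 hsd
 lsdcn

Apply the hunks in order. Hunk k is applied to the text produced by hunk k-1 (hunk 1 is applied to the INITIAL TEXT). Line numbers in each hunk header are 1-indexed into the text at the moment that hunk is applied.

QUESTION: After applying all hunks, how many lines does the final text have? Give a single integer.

Hunk 1: at line 2 remove [lashb,zlvb,icsn] add [voixu,hdpm] -> 9 lines: brsa dkco voixu hdpm qve hghfd atd hdo vzt
Hunk 2: at line 3 remove [hdpm,qve] add [khbb,dief,lltu] -> 10 lines: brsa dkco voixu khbb dief lltu hghfd atd hdo vzt
Hunk 3: at line 8 remove [hdo] add [hsd,lsdcn] -> 11 lines: brsa dkco voixu khbb dief lltu hghfd atd hsd lsdcn vzt
Hunk 4: at line 2 remove [voixu,khbb,dief] add [arqzd,pgsxv,mri] -> 11 lines: brsa dkco arqzd pgsxv mri lltu hghfd atd hsd lsdcn vzt
Hunk 5: at line 4 remove [lltu,hghfd,atd] add [nkw,nvjb,vwux] -> 11 lines: brsa dkco arqzd pgsxv mri nkw nvjb vwux hsd lsdcn vzt
Final line count: 11

Answer: 11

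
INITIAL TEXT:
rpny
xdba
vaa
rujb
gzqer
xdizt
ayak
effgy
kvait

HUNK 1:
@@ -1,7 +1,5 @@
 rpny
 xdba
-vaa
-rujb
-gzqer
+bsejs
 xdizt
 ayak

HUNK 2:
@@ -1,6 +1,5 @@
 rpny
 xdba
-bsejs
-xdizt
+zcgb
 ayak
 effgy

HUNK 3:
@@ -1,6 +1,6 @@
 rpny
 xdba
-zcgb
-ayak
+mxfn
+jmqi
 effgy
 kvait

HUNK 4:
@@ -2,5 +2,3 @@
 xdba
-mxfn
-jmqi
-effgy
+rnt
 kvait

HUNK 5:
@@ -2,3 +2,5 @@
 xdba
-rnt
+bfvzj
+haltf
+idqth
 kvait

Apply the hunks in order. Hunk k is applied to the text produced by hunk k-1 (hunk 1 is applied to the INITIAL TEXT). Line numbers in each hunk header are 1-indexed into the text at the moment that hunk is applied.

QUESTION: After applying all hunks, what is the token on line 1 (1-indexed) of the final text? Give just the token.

Answer: rpny

Derivation:
Hunk 1: at line 1 remove [vaa,rujb,gzqer] add [bsejs] -> 7 lines: rpny xdba bsejs xdizt ayak effgy kvait
Hunk 2: at line 1 remove [bsejs,xdizt] add [zcgb] -> 6 lines: rpny xdba zcgb ayak effgy kvait
Hunk 3: at line 1 remove [zcgb,ayak] add [mxfn,jmqi] -> 6 lines: rpny xdba mxfn jmqi effgy kvait
Hunk 4: at line 2 remove [mxfn,jmqi,effgy] add [rnt] -> 4 lines: rpny xdba rnt kvait
Hunk 5: at line 2 remove [rnt] add [bfvzj,haltf,idqth] -> 6 lines: rpny xdba bfvzj haltf idqth kvait
Final line 1: rpny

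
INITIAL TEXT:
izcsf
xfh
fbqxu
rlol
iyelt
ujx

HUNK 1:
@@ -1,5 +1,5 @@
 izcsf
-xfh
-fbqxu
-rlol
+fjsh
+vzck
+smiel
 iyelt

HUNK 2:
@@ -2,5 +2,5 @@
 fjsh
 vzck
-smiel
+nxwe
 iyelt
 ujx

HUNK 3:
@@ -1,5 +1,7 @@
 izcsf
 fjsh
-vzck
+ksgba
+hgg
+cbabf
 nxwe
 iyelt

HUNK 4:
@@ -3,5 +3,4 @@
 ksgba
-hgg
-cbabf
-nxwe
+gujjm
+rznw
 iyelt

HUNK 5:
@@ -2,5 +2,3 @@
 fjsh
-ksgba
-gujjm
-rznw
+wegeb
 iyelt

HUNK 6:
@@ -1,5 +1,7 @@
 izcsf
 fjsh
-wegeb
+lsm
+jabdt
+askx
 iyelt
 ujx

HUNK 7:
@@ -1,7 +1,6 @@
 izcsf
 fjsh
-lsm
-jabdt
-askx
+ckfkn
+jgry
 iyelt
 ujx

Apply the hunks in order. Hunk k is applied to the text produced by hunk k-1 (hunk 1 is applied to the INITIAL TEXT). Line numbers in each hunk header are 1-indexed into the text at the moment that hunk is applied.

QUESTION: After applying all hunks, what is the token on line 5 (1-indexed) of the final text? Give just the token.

Hunk 1: at line 1 remove [xfh,fbqxu,rlol] add [fjsh,vzck,smiel] -> 6 lines: izcsf fjsh vzck smiel iyelt ujx
Hunk 2: at line 2 remove [smiel] add [nxwe] -> 6 lines: izcsf fjsh vzck nxwe iyelt ujx
Hunk 3: at line 1 remove [vzck] add [ksgba,hgg,cbabf] -> 8 lines: izcsf fjsh ksgba hgg cbabf nxwe iyelt ujx
Hunk 4: at line 3 remove [hgg,cbabf,nxwe] add [gujjm,rznw] -> 7 lines: izcsf fjsh ksgba gujjm rznw iyelt ujx
Hunk 5: at line 2 remove [ksgba,gujjm,rznw] add [wegeb] -> 5 lines: izcsf fjsh wegeb iyelt ujx
Hunk 6: at line 1 remove [wegeb] add [lsm,jabdt,askx] -> 7 lines: izcsf fjsh lsm jabdt askx iyelt ujx
Hunk 7: at line 1 remove [lsm,jabdt,askx] add [ckfkn,jgry] -> 6 lines: izcsf fjsh ckfkn jgry iyelt ujx
Final line 5: iyelt

Answer: iyelt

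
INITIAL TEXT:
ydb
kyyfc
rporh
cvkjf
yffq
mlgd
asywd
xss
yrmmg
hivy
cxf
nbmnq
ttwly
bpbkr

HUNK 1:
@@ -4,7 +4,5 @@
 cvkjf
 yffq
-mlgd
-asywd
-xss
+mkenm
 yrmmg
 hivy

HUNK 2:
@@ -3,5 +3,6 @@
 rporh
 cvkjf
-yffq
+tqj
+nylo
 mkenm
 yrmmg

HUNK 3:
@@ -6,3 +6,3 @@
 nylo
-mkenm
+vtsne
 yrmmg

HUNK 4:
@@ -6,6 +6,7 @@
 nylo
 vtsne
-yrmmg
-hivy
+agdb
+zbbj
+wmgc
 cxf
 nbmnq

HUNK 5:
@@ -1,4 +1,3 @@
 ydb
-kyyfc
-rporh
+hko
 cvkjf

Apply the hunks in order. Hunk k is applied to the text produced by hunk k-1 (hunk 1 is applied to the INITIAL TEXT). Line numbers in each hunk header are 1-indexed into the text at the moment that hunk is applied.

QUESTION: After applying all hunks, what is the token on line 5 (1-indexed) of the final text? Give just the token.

Answer: nylo

Derivation:
Hunk 1: at line 4 remove [mlgd,asywd,xss] add [mkenm] -> 12 lines: ydb kyyfc rporh cvkjf yffq mkenm yrmmg hivy cxf nbmnq ttwly bpbkr
Hunk 2: at line 3 remove [yffq] add [tqj,nylo] -> 13 lines: ydb kyyfc rporh cvkjf tqj nylo mkenm yrmmg hivy cxf nbmnq ttwly bpbkr
Hunk 3: at line 6 remove [mkenm] add [vtsne] -> 13 lines: ydb kyyfc rporh cvkjf tqj nylo vtsne yrmmg hivy cxf nbmnq ttwly bpbkr
Hunk 4: at line 6 remove [yrmmg,hivy] add [agdb,zbbj,wmgc] -> 14 lines: ydb kyyfc rporh cvkjf tqj nylo vtsne agdb zbbj wmgc cxf nbmnq ttwly bpbkr
Hunk 5: at line 1 remove [kyyfc,rporh] add [hko] -> 13 lines: ydb hko cvkjf tqj nylo vtsne agdb zbbj wmgc cxf nbmnq ttwly bpbkr
Final line 5: nylo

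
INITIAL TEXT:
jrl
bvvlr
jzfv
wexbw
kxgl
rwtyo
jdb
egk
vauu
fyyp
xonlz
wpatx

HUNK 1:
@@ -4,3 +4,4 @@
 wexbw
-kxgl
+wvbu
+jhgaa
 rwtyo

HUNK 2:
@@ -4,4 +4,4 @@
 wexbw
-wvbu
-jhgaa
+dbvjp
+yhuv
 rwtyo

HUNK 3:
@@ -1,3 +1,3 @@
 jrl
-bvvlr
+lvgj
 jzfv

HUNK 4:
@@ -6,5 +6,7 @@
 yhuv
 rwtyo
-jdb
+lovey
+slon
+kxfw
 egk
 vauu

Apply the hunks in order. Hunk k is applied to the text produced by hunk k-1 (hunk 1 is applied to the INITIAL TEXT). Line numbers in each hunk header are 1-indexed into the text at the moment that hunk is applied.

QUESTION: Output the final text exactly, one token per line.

Answer: jrl
lvgj
jzfv
wexbw
dbvjp
yhuv
rwtyo
lovey
slon
kxfw
egk
vauu
fyyp
xonlz
wpatx

Derivation:
Hunk 1: at line 4 remove [kxgl] add [wvbu,jhgaa] -> 13 lines: jrl bvvlr jzfv wexbw wvbu jhgaa rwtyo jdb egk vauu fyyp xonlz wpatx
Hunk 2: at line 4 remove [wvbu,jhgaa] add [dbvjp,yhuv] -> 13 lines: jrl bvvlr jzfv wexbw dbvjp yhuv rwtyo jdb egk vauu fyyp xonlz wpatx
Hunk 3: at line 1 remove [bvvlr] add [lvgj] -> 13 lines: jrl lvgj jzfv wexbw dbvjp yhuv rwtyo jdb egk vauu fyyp xonlz wpatx
Hunk 4: at line 6 remove [jdb] add [lovey,slon,kxfw] -> 15 lines: jrl lvgj jzfv wexbw dbvjp yhuv rwtyo lovey slon kxfw egk vauu fyyp xonlz wpatx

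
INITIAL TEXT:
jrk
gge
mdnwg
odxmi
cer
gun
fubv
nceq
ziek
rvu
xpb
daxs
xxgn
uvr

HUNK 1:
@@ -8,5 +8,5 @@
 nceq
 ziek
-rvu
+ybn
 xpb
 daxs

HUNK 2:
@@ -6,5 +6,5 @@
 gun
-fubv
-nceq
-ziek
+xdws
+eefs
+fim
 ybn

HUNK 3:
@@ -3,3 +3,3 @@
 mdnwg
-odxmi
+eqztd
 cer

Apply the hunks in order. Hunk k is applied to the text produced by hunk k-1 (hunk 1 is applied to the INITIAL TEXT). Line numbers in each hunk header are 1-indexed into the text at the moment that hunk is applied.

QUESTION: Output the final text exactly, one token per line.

Answer: jrk
gge
mdnwg
eqztd
cer
gun
xdws
eefs
fim
ybn
xpb
daxs
xxgn
uvr

Derivation:
Hunk 1: at line 8 remove [rvu] add [ybn] -> 14 lines: jrk gge mdnwg odxmi cer gun fubv nceq ziek ybn xpb daxs xxgn uvr
Hunk 2: at line 6 remove [fubv,nceq,ziek] add [xdws,eefs,fim] -> 14 lines: jrk gge mdnwg odxmi cer gun xdws eefs fim ybn xpb daxs xxgn uvr
Hunk 3: at line 3 remove [odxmi] add [eqztd] -> 14 lines: jrk gge mdnwg eqztd cer gun xdws eefs fim ybn xpb daxs xxgn uvr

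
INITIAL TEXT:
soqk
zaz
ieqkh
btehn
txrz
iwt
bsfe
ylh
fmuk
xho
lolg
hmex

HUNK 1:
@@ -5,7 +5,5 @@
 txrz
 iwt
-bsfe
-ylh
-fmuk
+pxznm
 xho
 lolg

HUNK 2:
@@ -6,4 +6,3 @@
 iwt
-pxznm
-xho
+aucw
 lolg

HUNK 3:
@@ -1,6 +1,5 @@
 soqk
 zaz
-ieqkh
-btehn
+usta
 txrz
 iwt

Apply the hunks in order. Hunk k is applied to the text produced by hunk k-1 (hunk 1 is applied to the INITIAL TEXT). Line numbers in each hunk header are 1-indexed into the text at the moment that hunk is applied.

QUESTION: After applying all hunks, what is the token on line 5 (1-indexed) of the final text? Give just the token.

Hunk 1: at line 5 remove [bsfe,ylh,fmuk] add [pxznm] -> 10 lines: soqk zaz ieqkh btehn txrz iwt pxznm xho lolg hmex
Hunk 2: at line 6 remove [pxznm,xho] add [aucw] -> 9 lines: soqk zaz ieqkh btehn txrz iwt aucw lolg hmex
Hunk 3: at line 1 remove [ieqkh,btehn] add [usta] -> 8 lines: soqk zaz usta txrz iwt aucw lolg hmex
Final line 5: iwt

Answer: iwt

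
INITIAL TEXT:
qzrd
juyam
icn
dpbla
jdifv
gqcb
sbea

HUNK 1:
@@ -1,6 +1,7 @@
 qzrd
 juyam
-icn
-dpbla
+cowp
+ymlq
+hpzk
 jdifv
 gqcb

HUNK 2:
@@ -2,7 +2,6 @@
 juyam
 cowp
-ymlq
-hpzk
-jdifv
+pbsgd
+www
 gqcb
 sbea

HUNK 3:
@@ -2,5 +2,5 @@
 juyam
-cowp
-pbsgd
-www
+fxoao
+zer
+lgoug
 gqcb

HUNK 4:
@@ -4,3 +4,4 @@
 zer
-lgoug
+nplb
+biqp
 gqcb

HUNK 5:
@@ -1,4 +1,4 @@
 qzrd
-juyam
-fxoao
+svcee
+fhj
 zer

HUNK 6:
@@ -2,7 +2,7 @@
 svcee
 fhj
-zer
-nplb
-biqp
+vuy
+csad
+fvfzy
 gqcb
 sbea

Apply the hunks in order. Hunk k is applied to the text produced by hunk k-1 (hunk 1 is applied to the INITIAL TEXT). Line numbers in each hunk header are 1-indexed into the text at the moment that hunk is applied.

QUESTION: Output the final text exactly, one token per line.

Answer: qzrd
svcee
fhj
vuy
csad
fvfzy
gqcb
sbea

Derivation:
Hunk 1: at line 1 remove [icn,dpbla] add [cowp,ymlq,hpzk] -> 8 lines: qzrd juyam cowp ymlq hpzk jdifv gqcb sbea
Hunk 2: at line 2 remove [ymlq,hpzk,jdifv] add [pbsgd,www] -> 7 lines: qzrd juyam cowp pbsgd www gqcb sbea
Hunk 3: at line 2 remove [cowp,pbsgd,www] add [fxoao,zer,lgoug] -> 7 lines: qzrd juyam fxoao zer lgoug gqcb sbea
Hunk 4: at line 4 remove [lgoug] add [nplb,biqp] -> 8 lines: qzrd juyam fxoao zer nplb biqp gqcb sbea
Hunk 5: at line 1 remove [juyam,fxoao] add [svcee,fhj] -> 8 lines: qzrd svcee fhj zer nplb biqp gqcb sbea
Hunk 6: at line 2 remove [zer,nplb,biqp] add [vuy,csad,fvfzy] -> 8 lines: qzrd svcee fhj vuy csad fvfzy gqcb sbea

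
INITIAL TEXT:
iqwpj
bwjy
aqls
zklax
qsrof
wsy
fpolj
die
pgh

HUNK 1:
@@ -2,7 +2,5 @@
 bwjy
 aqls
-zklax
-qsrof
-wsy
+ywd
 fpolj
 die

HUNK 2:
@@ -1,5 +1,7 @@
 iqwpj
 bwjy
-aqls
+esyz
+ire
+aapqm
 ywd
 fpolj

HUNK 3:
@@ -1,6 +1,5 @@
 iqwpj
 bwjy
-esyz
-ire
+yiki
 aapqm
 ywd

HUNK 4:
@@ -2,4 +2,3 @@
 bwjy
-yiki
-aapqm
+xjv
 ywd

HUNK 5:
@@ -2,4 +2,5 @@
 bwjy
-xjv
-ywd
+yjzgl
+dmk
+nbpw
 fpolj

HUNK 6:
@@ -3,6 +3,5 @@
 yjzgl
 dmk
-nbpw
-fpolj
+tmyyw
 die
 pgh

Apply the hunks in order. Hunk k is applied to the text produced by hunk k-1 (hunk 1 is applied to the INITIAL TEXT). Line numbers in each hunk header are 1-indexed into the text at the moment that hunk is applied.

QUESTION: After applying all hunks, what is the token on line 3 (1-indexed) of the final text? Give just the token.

Answer: yjzgl

Derivation:
Hunk 1: at line 2 remove [zklax,qsrof,wsy] add [ywd] -> 7 lines: iqwpj bwjy aqls ywd fpolj die pgh
Hunk 2: at line 1 remove [aqls] add [esyz,ire,aapqm] -> 9 lines: iqwpj bwjy esyz ire aapqm ywd fpolj die pgh
Hunk 3: at line 1 remove [esyz,ire] add [yiki] -> 8 lines: iqwpj bwjy yiki aapqm ywd fpolj die pgh
Hunk 4: at line 2 remove [yiki,aapqm] add [xjv] -> 7 lines: iqwpj bwjy xjv ywd fpolj die pgh
Hunk 5: at line 2 remove [xjv,ywd] add [yjzgl,dmk,nbpw] -> 8 lines: iqwpj bwjy yjzgl dmk nbpw fpolj die pgh
Hunk 6: at line 3 remove [nbpw,fpolj] add [tmyyw] -> 7 lines: iqwpj bwjy yjzgl dmk tmyyw die pgh
Final line 3: yjzgl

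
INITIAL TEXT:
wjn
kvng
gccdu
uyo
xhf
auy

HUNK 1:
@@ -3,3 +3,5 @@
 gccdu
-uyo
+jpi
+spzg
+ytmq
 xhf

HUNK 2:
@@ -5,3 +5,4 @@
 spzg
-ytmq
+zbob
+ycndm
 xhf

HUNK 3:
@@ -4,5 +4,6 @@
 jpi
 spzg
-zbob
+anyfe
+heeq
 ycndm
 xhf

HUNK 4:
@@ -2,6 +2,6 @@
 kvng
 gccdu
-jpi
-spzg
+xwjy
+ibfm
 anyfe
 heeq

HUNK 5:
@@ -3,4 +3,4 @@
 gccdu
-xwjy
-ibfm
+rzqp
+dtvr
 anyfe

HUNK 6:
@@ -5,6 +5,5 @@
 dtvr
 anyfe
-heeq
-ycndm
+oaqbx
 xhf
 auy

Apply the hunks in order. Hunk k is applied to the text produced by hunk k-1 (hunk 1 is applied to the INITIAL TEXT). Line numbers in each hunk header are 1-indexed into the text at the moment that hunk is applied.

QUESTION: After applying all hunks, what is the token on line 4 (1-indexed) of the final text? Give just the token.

Hunk 1: at line 3 remove [uyo] add [jpi,spzg,ytmq] -> 8 lines: wjn kvng gccdu jpi spzg ytmq xhf auy
Hunk 2: at line 5 remove [ytmq] add [zbob,ycndm] -> 9 lines: wjn kvng gccdu jpi spzg zbob ycndm xhf auy
Hunk 3: at line 4 remove [zbob] add [anyfe,heeq] -> 10 lines: wjn kvng gccdu jpi spzg anyfe heeq ycndm xhf auy
Hunk 4: at line 2 remove [jpi,spzg] add [xwjy,ibfm] -> 10 lines: wjn kvng gccdu xwjy ibfm anyfe heeq ycndm xhf auy
Hunk 5: at line 3 remove [xwjy,ibfm] add [rzqp,dtvr] -> 10 lines: wjn kvng gccdu rzqp dtvr anyfe heeq ycndm xhf auy
Hunk 6: at line 5 remove [heeq,ycndm] add [oaqbx] -> 9 lines: wjn kvng gccdu rzqp dtvr anyfe oaqbx xhf auy
Final line 4: rzqp

Answer: rzqp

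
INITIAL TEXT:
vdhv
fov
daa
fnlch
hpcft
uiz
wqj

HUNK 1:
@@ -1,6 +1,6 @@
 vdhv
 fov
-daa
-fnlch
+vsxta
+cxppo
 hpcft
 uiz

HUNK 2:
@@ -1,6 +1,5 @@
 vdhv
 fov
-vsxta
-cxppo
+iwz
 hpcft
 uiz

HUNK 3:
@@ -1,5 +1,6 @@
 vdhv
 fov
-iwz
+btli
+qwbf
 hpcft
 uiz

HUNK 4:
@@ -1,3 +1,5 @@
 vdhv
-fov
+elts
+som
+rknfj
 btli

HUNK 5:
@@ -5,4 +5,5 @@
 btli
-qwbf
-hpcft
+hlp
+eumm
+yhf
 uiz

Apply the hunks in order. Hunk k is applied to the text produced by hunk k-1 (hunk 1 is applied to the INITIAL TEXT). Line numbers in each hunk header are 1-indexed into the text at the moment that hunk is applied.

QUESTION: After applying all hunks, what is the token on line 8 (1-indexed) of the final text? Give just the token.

Hunk 1: at line 1 remove [daa,fnlch] add [vsxta,cxppo] -> 7 lines: vdhv fov vsxta cxppo hpcft uiz wqj
Hunk 2: at line 1 remove [vsxta,cxppo] add [iwz] -> 6 lines: vdhv fov iwz hpcft uiz wqj
Hunk 3: at line 1 remove [iwz] add [btli,qwbf] -> 7 lines: vdhv fov btli qwbf hpcft uiz wqj
Hunk 4: at line 1 remove [fov] add [elts,som,rknfj] -> 9 lines: vdhv elts som rknfj btli qwbf hpcft uiz wqj
Hunk 5: at line 5 remove [qwbf,hpcft] add [hlp,eumm,yhf] -> 10 lines: vdhv elts som rknfj btli hlp eumm yhf uiz wqj
Final line 8: yhf

Answer: yhf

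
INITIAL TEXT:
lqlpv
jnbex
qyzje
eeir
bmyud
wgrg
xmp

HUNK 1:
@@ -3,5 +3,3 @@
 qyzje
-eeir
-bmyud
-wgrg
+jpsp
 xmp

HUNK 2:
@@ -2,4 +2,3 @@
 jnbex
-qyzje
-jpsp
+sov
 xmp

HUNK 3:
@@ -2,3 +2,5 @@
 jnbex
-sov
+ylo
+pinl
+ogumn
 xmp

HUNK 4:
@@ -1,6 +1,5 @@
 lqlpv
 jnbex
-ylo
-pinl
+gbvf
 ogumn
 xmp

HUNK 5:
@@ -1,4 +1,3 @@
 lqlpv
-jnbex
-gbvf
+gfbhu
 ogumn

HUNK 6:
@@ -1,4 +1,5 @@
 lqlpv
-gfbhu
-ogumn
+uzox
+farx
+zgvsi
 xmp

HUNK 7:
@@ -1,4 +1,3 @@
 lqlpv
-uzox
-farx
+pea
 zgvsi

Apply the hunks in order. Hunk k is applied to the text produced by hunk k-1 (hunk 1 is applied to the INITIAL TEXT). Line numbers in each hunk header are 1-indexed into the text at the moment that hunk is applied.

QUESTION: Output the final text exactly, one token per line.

Hunk 1: at line 3 remove [eeir,bmyud,wgrg] add [jpsp] -> 5 lines: lqlpv jnbex qyzje jpsp xmp
Hunk 2: at line 2 remove [qyzje,jpsp] add [sov] -> 4 lines: lqlpv jnbex sov xmp
Hunk 3: at line 2 remove [sov] add [ylo,pinl,ogumn] -> 6 lines: lqlpv jnbex ylo pinl ogumn xmp
Hunk 4: at line 1 remove [ylo,pinl] add [gbvf] -> 5 lines: lqlpv jnbex gbvf ogumn xmp
Hunk 5: at line 1 remove [jnbex,gbvf] add [gfbhu] -> 4 lines: lqlpv gfbhu ogumn xmp
Hunk 6: at line 1 remove [gfbhu,ogumn] add [uzox,farx,zgvsi] -> 5 lines: lqlpv uzox farx zgvsi xmp
Hunk 7: at line 1 remove [uzox,farx] add [pea] -> 4 lines: lqlpv pea zgvsi xmp

Answer: lqlpv
pea
zgvsi
xmp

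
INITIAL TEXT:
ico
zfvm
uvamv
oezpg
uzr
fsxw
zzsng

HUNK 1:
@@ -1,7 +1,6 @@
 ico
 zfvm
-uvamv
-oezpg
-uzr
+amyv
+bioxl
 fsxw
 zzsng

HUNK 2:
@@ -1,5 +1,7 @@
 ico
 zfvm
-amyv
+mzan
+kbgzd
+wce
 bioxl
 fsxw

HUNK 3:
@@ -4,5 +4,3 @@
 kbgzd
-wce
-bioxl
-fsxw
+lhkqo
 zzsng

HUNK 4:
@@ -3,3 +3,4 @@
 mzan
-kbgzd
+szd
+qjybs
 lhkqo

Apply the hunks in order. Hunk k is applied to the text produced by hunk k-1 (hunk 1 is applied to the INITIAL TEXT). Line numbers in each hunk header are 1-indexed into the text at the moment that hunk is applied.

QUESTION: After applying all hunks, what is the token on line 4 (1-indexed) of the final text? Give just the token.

Hunk 1: at line 1 remove [uvamv,oezpg,uzr] add [amyv,bioxl] -> 6 lines: ico zfvm amyv bioxl fsxw zzsng
Hunk 2: at line 1 remove [amyv] add [mzan,kbgzd,wce] -> 8 lines: ico zfvm mzan kbgzd wce bioxl fsxw zzsng
Hunk 3: at line 4 remove [wce,bioxl,fsxw] add [lhkqo] -> 6 lines: ico zfvm mzan kbgzd lhkqo zzsng
Hunk 4: at line 3 remove [kbgzd] add [szd,qjybs] -> 7 lines: ico zfvm mzan szd qjybs lhkqo zzsng
Final line 4: szd

Answer: szd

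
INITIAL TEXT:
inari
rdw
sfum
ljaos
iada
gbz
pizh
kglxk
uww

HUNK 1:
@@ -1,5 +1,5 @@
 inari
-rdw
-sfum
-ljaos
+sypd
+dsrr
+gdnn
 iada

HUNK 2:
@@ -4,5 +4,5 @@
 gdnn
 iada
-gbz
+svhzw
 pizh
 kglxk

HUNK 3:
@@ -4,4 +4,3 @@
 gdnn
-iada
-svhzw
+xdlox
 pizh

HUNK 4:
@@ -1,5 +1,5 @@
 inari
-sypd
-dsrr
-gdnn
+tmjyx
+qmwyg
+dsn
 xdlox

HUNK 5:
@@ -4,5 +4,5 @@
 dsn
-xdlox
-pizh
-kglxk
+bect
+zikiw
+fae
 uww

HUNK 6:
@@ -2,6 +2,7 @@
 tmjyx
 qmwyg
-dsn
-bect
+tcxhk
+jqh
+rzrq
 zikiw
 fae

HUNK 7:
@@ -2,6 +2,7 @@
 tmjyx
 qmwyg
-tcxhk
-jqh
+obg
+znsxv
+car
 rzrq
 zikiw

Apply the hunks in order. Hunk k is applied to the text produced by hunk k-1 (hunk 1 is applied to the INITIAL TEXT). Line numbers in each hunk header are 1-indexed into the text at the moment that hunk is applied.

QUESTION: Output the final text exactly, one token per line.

Answer: inari
tmjyx
qmwyg
obg
znsxv
car
rzrq
zikiw
fae
uww

Derivation:
Hunk 1: at line 1 remove [rdw,sfum,ljaos] add [sypd,dsrr,gdnn] -> 9 lines: inari sypd dsrr gdnn iada gbz pizh kglxk uww
Hunk 2: at line 4 remove [gbz] add [svhzw] -> 9 lines: inari sypd dsrr gdnn iada svhzw pizh kglxk uww
Hunk 3: at line 4 remove [iada,svhzw] add [xdlox] -> 8 lines: inari sypd dsrr gdnn xdlox pizh kglxk uww
Hunk 4: at line 1 remove [sypd,dsrr,gdnn] add [tmjyx,qmwyg,dsn] -> 8 lines: inari tmjyx qmwyg dsn xdlox pizh kglxk uww
Hunk 5: at line 4 remove [xdlox,pizh,kglxk] add [bect,zikiw,fae] -> 8 lines: inari tmjyx qmwyg dsn bect zikiw fae uww
Hunk 6: at line 2 remove [dsn,bect] add [tcxhk,jqh,rzrq] -> 9 lines: inari tmjyx qmwyg tcxhk jqh rzrq zikiw fae uww
Hunk 7: at line 2 remove [tcxhk,jqh] add [obg,znsxv,car] -> 10 lines: inari tmjyx qmwyg obg znsxv car rzrq zikiw fae uww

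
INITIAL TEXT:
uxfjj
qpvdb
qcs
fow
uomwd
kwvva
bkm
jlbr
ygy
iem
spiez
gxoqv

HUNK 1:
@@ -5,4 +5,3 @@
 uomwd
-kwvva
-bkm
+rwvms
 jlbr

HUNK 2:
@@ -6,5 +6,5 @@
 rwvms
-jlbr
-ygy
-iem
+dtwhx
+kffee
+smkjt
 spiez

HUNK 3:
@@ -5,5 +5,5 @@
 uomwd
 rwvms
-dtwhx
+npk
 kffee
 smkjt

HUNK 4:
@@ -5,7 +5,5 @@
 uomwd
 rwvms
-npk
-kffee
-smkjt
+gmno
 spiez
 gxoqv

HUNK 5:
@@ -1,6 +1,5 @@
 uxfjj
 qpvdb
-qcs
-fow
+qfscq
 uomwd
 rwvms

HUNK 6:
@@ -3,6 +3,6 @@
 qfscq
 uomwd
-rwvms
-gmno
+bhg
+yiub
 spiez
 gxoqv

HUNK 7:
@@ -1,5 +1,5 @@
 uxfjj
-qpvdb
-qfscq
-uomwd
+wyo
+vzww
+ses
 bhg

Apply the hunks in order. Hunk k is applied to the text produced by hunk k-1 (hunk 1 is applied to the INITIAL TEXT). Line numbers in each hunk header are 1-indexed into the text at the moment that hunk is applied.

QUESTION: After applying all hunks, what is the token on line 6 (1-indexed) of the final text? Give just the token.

Answer: yiub

Derivation:
Hunk 1: at line 5 remove [kwvva,bkm] add [rwvms] -> 11 lines: uxfjj qpvdb qcs fow uomwd rwvms jlbr ygy iem spiez gxoqv
Hunk 2: at line 6 remove [jlbr,ygy,iem] add [dtwhx,kffee,smkjt] -> 11 lines: uxfjj qpvdb qcs fow uomwd rwvms dtwhx kffee smkjt spiez gxoqv
Hunk 3: at line 5 remove [dtwhx] add [npk] -> 11 lines: uxfjj qpvdb qcs fow uomwd rwvms npk kffee smkjt spiez gxoqv
Hunk 4: at line 5 remove [npk,kffee,smkjt] add [gmno] -> 9 lines: uxfjj qpvdb qcs fow uomwd rwvms gmno spiez gxoqv
Hunk 5: at line 1 remove [qcs,fow] add [qfscq] -> 8 lines: uxfjj qpvdb qfscq uomwd rwvms gmno spiez gxoqv
Hunk 6: at line 3 remove [rwvms,gmno] add [bhg,yiub] -> 8 lines: uxfjj qpvdb qfscq uomwd bhg yiub spiez gxoqv
Hunk 7: at line 1 remove [qpvdb,qfscq,uomwd] add [wyo,vzww,ses] -> 8 lines: uxfjj wyo vzww ses bhg yiub spiez gxoqv
Final line 6: yiub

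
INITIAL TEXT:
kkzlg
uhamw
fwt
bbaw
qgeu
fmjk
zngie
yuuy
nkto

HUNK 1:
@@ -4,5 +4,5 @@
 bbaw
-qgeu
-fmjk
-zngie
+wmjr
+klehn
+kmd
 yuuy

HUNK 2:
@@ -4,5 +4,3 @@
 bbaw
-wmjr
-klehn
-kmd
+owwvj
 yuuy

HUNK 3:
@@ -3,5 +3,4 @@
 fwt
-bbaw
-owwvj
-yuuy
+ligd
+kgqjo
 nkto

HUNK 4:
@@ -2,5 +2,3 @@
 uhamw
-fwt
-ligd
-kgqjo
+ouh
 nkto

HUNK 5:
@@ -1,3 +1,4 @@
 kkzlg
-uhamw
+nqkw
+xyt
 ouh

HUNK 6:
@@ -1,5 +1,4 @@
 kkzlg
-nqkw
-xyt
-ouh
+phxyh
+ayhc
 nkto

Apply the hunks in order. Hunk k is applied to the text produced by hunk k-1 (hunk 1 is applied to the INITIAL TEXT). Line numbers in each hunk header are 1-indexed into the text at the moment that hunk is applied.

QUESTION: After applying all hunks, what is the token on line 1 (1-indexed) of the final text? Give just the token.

Hunk 1: at line 4 remove [qgeu,fmjk,zngie] add [wmjr,klehn,kmd] -> 9 lines: kkzlg uhamw fwt bbaw wmjr klehn kmd yuuy nkto
Hunk 2: at line 4 remove [wmjr,klehn,kmd] add [owwvj] -> 7 lines: kkzlg uhamw fwt bbaw owwvj yuuy nkto
Hunk 3: at line 3 remove [bbaw,owwvj,yuuy] add [ligd,kgqjo] -> 6 lines: kkzlg uhamw fwt ligd kgqjo nkto
Hunk 4: at line 2 remove [fwt,ligd,kgqjo] add [ouh] -> 4 lines: kkzlg uhamw ouh nkto
Hunk 5: at line 1 remove [uhamw] add [nqkw,xyt] -> 5 lines: kkzlg nqkw xyt ouh nkto
Hunk 6: at line 1 remove [nqkw,xyt,ouh] add [phxyh,ayhc] -> 4 lines: kkzlg phxyh ayhc nkto
Final line 1: kkzlg

Answer: kkzlg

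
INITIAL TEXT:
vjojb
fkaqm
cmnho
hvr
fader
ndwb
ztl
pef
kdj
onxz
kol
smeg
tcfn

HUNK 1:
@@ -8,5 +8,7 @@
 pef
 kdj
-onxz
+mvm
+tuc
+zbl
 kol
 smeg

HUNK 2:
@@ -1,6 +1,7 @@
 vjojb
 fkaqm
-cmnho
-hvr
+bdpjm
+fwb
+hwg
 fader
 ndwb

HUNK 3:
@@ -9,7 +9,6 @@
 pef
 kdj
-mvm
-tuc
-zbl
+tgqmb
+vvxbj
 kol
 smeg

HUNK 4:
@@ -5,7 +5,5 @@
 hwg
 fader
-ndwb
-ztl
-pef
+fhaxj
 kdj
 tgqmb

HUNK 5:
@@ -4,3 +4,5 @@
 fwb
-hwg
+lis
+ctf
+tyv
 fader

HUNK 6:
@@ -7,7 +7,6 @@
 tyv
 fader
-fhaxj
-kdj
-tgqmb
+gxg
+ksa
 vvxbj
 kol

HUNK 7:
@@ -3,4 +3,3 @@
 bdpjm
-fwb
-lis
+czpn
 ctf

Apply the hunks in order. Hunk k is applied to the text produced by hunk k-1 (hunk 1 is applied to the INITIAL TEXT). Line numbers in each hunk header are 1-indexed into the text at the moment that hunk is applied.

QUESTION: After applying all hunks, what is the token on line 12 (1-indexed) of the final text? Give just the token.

Hunk 1: at line 8 remove [onxz] add [mvm,tuc,zbl] -> 15 lines: vjojb fkaqm cmnho hvr fader ndwb ztl pef kdj mvm tuc zbl kol smeg tcfn
Hunk 2: at line 1 remove [cmnho,hvr] add [bdpjm,fwb,hwg] -> 16 lines: vjojb fkaqm bdpjm fwb hwg fader ndwb ztl pef kdj mvm tuc zbl kol smeg tcfn
Hunk 3: at line 9 remove [mvm,tuc,zbl] add [tgqmb,vvxbj] -> 15 lines: vjojb fkaqm bdpjm fwb hwg fader ndwb ztl pef kdj tgqmb vvxbj kol smeg tcfn
Hunk 4: at line 5 remove [ndwb,ztl,pef] add [fhaxj] -> 13 lines: vjojb fkaqm bdpjm fwb hwg fader fhaxj kdj tgqmb vvxbj kol smeg tcfn
Hunk 5: at line 4 remove [hwg] add [lis,ctf,tyv] -> 15 lines: vjojb fkaqm bdpjm fwb lis ctf tyv fader fhaxj kdj tgqmb vvxbj kol smeg tcfn
Hunk 6: at line 7 remove [fhaxj,kdj,tgqmb] add [gxg,ksa] -> 14 lines: vjojb fkaqm bdpjm fwb lis ctf tyv fader gxg ksa vvxbj kol smeg tcfn
Hunk 7: at line 3 remove [fwb,lis] add [czpn] -> 13 lines: vjojb fkaqm bdpjm czpn ctf tyv fader gxg ksa vvxbj kol smeg tcfn
Final line 12: smeg

Answer: smeg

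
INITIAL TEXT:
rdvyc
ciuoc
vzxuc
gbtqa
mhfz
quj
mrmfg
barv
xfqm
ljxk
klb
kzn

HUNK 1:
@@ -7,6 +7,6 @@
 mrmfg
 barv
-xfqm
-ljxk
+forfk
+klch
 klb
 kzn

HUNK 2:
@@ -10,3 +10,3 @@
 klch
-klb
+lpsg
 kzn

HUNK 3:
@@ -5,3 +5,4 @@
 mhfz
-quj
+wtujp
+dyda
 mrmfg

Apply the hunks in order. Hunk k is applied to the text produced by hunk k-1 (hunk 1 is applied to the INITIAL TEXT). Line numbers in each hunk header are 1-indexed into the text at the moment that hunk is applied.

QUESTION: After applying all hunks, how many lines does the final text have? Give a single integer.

Hunk 1: at line 7 remove [xfqm,ljxk] add [forfk,klch] -> 12 lines: rdvyc ciuoc vzxuc gbtqa mhfz quj mrmfg barv forfk klch klb kzn
Hunk 2: at line 10 remove [klb] add [lpsg] -> 12 lines: rdvyc ciuoc vzxuc gbtqa mhfz quj mrmfg barv forfk klch lpsg kzn
Hunk 3: at line 5 remove [quj] add [wtujp,dyda] -> 13 lines: rdvyc ciuoc vzxuc gbtqa mhfz wtujp dyda mrmfg barv forfk klch lpsg kzn
Final line count: 13

Answer: 13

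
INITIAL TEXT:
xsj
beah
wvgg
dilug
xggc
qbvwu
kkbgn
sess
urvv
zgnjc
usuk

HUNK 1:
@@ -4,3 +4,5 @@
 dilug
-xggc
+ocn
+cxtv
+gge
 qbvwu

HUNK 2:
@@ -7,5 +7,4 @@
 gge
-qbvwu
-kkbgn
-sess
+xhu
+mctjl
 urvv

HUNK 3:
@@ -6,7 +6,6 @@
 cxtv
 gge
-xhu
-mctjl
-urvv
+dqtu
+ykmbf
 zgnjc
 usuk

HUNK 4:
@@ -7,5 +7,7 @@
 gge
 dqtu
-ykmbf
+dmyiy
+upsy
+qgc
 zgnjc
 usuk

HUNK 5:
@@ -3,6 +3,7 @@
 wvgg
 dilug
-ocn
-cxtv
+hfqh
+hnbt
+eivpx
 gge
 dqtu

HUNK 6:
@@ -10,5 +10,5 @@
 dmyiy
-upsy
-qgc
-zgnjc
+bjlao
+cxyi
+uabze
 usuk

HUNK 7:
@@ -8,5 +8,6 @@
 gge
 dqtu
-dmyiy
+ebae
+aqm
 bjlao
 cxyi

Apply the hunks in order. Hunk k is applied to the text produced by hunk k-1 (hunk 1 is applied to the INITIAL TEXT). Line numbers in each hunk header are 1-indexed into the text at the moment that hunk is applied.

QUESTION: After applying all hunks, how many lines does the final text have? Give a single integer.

Answer: 15

Derivation:
Hunk 1: at line 4 remove [xggc] add [ocn,cxtv,gge] -> 13 lines: xsj beah wvgg dilug ocn cxtv gge qbvwu kkbgn sess urvv zgnjc usuk
Hunk 2: at line 7 remove [qbvwu,kkbgn,sess] add [xhu,mctjl] -> 12 lines: xsj beah wvgg dilug ocn cxtv gge xhu mctjl urvv zgnjc usuk
Hunk 3: at line 6 remove [xhu,mctjl,urvv] add [dqtu,ykmbf] -> 11 lines: xsj beah wvgg dilug ocn cxtv gge dqtu ykmbf zgnjc usuk
Hunk 4: at line 7 remove [ykmbf] add [dmyiy,upsy,qgc] -> 13 lines: xsj beah wvgg dilug ocn cxtv gge dqtu dmyiy upsy qgc zgnjc usuk
Hunk 5: at line 3 remove [ocn,cxtv] add [hfqh,hnbt,eivpx] -> 14 lines: xsj beah wvgg dilug hfqh hnbt eivpx gge dqtu dmyiy upsy qgc zgnjc usuk
Hunk 6: at line 10 remove [upsy,qgc,zgnjc] add [bjlao,cxyi,uabze] -> 14 lines: xsj beah wvgg dilug hfqh hnbt eivpx gge dqtu dmyiy bjlao cxyi uabze usuk
Hunk 7: at line 8 remove [dmyiy] add [ebae,aqm] -> 15 lines: xsj beah wvgg dilug hfqh hnbt eivpx gge dqtu ebae aqm bjlao cxyi uabze usuk
Final line count: 15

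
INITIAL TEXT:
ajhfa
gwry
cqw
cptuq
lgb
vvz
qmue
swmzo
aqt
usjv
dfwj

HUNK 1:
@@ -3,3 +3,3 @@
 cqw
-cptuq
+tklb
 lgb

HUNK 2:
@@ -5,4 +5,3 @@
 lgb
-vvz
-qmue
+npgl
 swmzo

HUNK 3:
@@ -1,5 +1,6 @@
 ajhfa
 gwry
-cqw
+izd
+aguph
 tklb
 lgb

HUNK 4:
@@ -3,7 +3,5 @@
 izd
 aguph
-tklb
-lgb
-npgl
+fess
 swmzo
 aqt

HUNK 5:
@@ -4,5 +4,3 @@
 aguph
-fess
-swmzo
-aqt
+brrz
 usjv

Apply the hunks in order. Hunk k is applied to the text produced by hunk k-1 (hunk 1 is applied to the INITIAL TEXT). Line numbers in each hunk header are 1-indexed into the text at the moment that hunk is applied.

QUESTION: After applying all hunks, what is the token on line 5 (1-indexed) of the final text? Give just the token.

Hunk 1: at line 3 remove [cptuq] add [tklb] -> 11 lines: ajhfa gwry cqw tklb lgb vvz qmue swmzo aqt usjv dfwj
Hunk 2: at line 5 remove [vvz,qmue] add [npgl] -> 10 lines: ajhfa gwry cqw tklb lgb npgl swmzo aqt usjv dfwj
Hunk 3: at line 1 remove [cqw] add [izd,aguph] -> 11 lines: ajhfa gwry izd aguph tklb lgb npgl swmzo aqt usjv dfwj
Hunk 4: at line 3 remove [tklb,lgb,npgl] add [fess] -> 9 lines: ajhfa gwry izd aguph fess swmzo aqt usjv dfwj
Hunk 5: at line 4 remove [fess,swmzo,aqt] add [brrz] -> 7 lines: ajhfa gwry izd aguph brrz usjv dfwj
Final line 5: brrz

Answer: brrz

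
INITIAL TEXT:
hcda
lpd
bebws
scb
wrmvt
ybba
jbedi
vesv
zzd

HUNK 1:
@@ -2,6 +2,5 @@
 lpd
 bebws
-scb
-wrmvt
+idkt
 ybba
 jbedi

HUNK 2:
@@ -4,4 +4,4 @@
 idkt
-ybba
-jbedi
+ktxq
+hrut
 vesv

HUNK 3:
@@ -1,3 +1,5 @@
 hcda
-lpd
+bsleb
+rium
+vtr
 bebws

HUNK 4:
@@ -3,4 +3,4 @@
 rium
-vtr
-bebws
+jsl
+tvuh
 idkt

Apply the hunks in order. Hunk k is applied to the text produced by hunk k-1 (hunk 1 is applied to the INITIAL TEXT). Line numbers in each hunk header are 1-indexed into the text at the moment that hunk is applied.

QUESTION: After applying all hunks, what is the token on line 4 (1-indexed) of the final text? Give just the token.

Hunk 1: at line 2 remove [scb,wrmvt] add [idkt] -> 8 lines: hcda lpd bebws idkt ybba jbedi vesv zzd
Hunk 2: at line 4 remove [ybba,jbedi] add [ktxq,hrut] -> 8 lines: hcda lpd bebws idkt ktxq hrut vesv zzd
Hunk 3: at line 1 remove [lpd] add [bsleb,rium,vtr] -> 10 lines: hcda bsleb rium vtr bebws idkt ktxq hrut vesv zzd
Hunk 4: at line 3 remove [vtr,bebws] add [jsl,tvuh] -> 10 lines: hcda bsleb rium jsl tvuh idkt ktxq hrut vesv zzd
Final line 4: jsl

Answer: jsl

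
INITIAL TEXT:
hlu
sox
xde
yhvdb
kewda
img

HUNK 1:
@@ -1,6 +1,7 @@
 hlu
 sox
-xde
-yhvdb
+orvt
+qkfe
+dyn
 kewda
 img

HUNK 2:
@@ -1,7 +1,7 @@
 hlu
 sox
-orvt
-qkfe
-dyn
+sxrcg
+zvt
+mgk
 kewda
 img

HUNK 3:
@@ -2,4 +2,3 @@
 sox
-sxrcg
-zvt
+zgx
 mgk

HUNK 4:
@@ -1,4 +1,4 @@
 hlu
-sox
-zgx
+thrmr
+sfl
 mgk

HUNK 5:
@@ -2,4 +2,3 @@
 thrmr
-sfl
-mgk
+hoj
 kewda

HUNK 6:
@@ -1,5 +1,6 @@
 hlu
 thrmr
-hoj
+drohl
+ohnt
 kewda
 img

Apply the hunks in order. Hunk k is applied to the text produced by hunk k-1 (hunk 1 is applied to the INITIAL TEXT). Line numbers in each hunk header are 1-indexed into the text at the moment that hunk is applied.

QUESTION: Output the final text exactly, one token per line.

Hunk 1: at line 1 remove [xde,yhvdb] add [orvt,qkfe,dyn] -> 7 lines: hlu sox orvt qkfe dyn kewda img
Hunk 2: at line 1 remove [orvt,qkfe,dyn] add [sxrcg,zvt,mgk] -> 7 lines: hlu sox sxrcg zvt mgk kewda img
Hunk 3: at line 2 remove [sxrcg,zvt] add [zgx] -> 6 lines: hlu sox zgx mgk kewda img
Hunk 4: at line 1 remove [sox,zgx] add [thrmr,sfl] -> 6 lines: hlu thrmr sfl mgk kewda img
Hunk 5: at line 2 remove [sfl,mgk] add [hoj] -> 5 lines: hlu thrmr hoj kewda img
Hunk 6: at line 1 remove [hoj] add [drohl,ohnt] -> 6 lines: hlu thrmr drohl ohnt kewda img

Answer: hlu
thrmr
drohl
ohnt
kewda
img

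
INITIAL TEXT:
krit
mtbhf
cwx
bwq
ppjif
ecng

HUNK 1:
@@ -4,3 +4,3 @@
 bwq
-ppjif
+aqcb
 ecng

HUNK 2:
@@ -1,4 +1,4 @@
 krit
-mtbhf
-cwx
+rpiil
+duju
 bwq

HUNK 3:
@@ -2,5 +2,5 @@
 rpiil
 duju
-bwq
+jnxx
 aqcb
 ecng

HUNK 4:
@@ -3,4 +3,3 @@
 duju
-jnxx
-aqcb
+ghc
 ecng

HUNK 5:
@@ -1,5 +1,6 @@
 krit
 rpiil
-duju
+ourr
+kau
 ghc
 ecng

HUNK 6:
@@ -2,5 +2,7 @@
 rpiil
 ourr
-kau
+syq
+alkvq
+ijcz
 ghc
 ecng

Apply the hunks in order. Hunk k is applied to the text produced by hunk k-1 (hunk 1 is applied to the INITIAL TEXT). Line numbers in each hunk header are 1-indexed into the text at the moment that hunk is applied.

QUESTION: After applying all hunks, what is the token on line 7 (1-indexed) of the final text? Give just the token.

Answer: ghc

Derivation:
Hunk 1: at line 4 remove [ppjif] add [aqcb] -> 6 lines: krit mtbhf cwx bwq aqcb ecng
Hunk 2: at line 1 remove [mtbhf,cwx] add [rpiil,duju] -> 6 lines: krit rpiil duju bwq aqcb ecng
Hunk 3: at line 2 remove [bwq] add [jnxx] -> 6 lines: krit rpiil duju jnxx aqcb ecng
Hunk 4: at line 3 remove [jnxx,aqcb] add [ghc] -> 5 lines: krit rpiil duju ghc ecng
Hunk 5: at line 1 remove [duju] add [ourr,kau] -> 6 lines: krit rpiil ourr kau ghc ecng
Hunk 6: at line 2 remove [kau] add [syq,alkvq,ijcz] -> 8 lines: krit rpiil ourr syq alkvq ijcz ghc ecng
Final line 7: ghc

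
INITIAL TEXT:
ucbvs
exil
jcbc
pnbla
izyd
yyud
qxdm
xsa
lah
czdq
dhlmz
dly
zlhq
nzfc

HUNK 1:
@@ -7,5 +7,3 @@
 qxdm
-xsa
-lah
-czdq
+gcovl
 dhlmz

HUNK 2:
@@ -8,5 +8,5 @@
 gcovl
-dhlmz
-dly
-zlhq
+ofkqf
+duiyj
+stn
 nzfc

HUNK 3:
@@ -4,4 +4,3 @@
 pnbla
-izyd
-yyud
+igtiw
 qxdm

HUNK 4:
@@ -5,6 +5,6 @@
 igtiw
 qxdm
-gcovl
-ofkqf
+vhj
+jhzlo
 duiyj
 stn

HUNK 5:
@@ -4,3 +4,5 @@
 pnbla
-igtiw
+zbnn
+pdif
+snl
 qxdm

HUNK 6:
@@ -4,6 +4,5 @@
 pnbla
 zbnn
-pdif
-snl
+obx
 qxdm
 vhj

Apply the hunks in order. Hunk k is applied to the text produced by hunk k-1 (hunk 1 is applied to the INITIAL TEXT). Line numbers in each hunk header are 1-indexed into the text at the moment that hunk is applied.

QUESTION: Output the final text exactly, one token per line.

Hunk 1: at line 7 remove [xsa,lah,czdq] add [gcovl] -> 12 lines: ucbvs exil jcbc pnbla izyd yyud qxdm gcovl dhlmz dly zlhq nzfc
Hunk 2: at line 8 remove [dhlmz,dly,zlhq] add [ofkqf,duiyj,stn] -> 12 lines: ucbvs exil jcbc pnbla izyd yyud qxdm gcovl ofkqf duiyj stn nzfc
Hunk 3: at line 4 remove [izyd,yyud] add [igtiw] -> 11 lines: ucbvs exil jcbc pnbla igtiw qxdm gcovl ofkqf duiyj stn nzfc
Hunk 4: at line 5 remove [gcovl,ofkqf] add [vhj,jhzlo] -> 11 lines: ucbvs exil jcbc pnbla igtiw qxdm vhj jhzlo duiyj stn nzfc
Hunk 5: at line 4 remove [igtiw] add [zbnn,pdif,snl] -> 13 lines: ucbvs exil jcbc pnbla zbnn pdif snl qxdm vhj jhzlo duiyj stn nzfc
Hunk 6: at line 4 remove [pdif,snl] add [obx] -> 12 lines: ucbvs exil jcbc pnbla zbnn obx qxdm vhj jhzlo duiyj stn nzfc

Answer: ucbvs
exil
jcbc
pnbla
zbnn
obx
qxdm
vhj
jhzlo
duiyj
stn
nzfc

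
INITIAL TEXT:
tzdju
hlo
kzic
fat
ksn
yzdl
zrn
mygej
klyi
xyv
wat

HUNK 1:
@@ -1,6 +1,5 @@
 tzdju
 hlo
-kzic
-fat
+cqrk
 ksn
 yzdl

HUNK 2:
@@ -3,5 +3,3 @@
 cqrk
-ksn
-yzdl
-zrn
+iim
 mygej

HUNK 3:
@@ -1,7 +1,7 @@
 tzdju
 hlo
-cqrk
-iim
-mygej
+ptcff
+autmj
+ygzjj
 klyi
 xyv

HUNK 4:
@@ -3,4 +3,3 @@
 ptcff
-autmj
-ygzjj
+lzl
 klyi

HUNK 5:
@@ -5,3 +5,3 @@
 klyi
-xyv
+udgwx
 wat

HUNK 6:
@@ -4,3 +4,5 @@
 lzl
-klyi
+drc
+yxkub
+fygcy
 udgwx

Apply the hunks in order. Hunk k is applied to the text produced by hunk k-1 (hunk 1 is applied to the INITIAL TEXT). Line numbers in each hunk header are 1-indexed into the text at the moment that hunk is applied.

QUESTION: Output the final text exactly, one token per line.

Hunk 1: at line 1 remove [kzic,fat] add [cqrk] -> 10 lines: tzdju hlo cqrk ksn yzdl zrn mygej klyi xyv wat
Hunk 2: at line 3 remove [ksn,yzdl,zrn] add [iim] -> 8 lines: tzdju hlo cqrk iim mygej klyi xyv wat
Hunk 3: at line 1 remove [cqrk,iim,mygej] add [ptcff,autmj,ygzjj] -> 8 lines: tzdju hlo ptcff autmj ygzjj klyi xyv wat
Hunk 4: at line 3 remove [autmj,ygzjj] add [lzl] -> 7 lines: tzdju hlo ptcff lzl klyi xyv wat
Hunk 5: at line 5 remove [xyv] add [udgwx] -> 7 lines: tzdju hlo ptcff lzl klyi udgwx wat
Hunk 6: at line 4 remove [klyi] add [drc,yxkub,fygcy] -> 9 lines: tzdju hlo ptcff lzl drc yxkub fygcy udgwx wat

Answer: tzdju
hlo
ptcff
lzl
drc
yxkub
fygcy
udgwx
wat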